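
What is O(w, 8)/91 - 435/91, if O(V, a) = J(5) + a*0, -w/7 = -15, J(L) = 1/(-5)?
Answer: -2176/455 ≈ -4.7824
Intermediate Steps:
J(L) = -1/5
w = 105 (w = -7*(-15) = 105)
O(V, a) = -1/5 (O(V, a) = -1/5 + a*0 = -1/5 + 0 = -1/5)
O(w, 8)/91 - 435/91 = -1/5/91 - 435/91 = -1/5*1/91 - 435*1/91 = -1/455 - 435/91 = -2176/455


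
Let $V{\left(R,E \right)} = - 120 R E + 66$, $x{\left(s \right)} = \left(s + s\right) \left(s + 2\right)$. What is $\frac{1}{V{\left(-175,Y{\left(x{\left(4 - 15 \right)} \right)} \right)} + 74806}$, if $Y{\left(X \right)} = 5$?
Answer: $\frac{1}{179872} \approx 5.5595 \cdot 10^{-6}$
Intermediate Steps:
$x{\left(s \right)} = 2 s \left(2 + s\right)$
$V{\left(R,E \right)} = 66 - 120 E R$ ($V{\left(R,E \right)} = - 120 E R + 66 = 66 - 120 E R$)
$\frac{1}{V{\left(-175,Y{\left(x{\left(4 - 15 \right)} \right)} \right)} + 74806} = \frac{1}{\left(66 - 600 \left(-175\right)\right) + 74806} = \frac{1}{\left(66 + 105000\right) + 74806} = \frac{1}{105066 + 74806} = \frac{1}{179872}$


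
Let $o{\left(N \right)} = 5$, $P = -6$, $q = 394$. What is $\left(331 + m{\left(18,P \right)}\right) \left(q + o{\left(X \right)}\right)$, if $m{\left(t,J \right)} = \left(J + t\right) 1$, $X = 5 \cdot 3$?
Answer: $136857$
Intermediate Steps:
$X = 15$
$m{\left(t,J \right)} = J + t$
$\left(331 + m{\left(18,P \right)}\right) \left(q + o{\left(X \right)}\right) = \left(331 + \left(-6 + 18\right)\right) \left(394 + 5\right) = \left(331 + 12\right) 399 = 343 \cdot 399 = 136857$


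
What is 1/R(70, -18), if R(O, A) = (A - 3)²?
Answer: 1/441 ≈ 0.0022676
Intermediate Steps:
R(O, A) = (-3 + A)²
1/R(70, -18) = 1/((-3 - 18)²) = 1/((-21)²) = 1/441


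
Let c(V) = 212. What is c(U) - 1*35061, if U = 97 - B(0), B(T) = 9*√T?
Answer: -34849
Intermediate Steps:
U = 97 (U = 97 - 9*√0 = 97 - 9*0 = 97 - 1*0 = 97 + 0 = 97)
c(U) - 1*35061 = 212 - 1*35061 = 212 - 35061 = -34849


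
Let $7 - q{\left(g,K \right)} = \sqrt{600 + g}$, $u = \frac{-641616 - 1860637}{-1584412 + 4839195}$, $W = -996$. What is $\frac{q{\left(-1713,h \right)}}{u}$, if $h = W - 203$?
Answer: $- \frac{22783481}{2502253} + \frac{3254783 i \sqrt{1113}}{2502253} \approx -9.1052 + 43.395 i$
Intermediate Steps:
$h = -1199$ ($h = -996 - 203 = -1199$)
$u = - \frac{2502253}{3254783} \approx -0.76879$
$q{\left(g,K \right)} = 7 - \sqrt{600 + g}$
$\frac{q{\left(-1713,h \right)}}{u} = \frac{7 - \sqrt{600 - 1713}}{- \frac{2502253}{3254783}} = \left(7 - \sqrt{-1113}\right) \left(- \frac{3254783}{2502253}\right) = \left(7 - i \sqrt{1113}\right) \left(- \frac{3254783}{2502253}\right) = - \frac{22783481}{2502253} + \frac{3254783 i \sqrt{1113}}{2502253}$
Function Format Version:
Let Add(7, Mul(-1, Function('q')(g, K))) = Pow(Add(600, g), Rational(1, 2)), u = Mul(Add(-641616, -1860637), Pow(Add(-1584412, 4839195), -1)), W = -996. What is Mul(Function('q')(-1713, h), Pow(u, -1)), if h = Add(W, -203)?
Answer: Add(Rational(-22783481, 2502253), Mul(Rational(3254783, 2502253), I, Pow(1113, Rational(1, 2)))) ≈ Add(-9.1052, Mul(43.395, I))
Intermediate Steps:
h = -1199 (h = Add(-996, -203) = -1199)
u = Rational(-2502253, 3254783) (u = Mul(-2502253, Pow(3254783, -1)) = Mul(-2502253, Rational(1, 3254783)) = Rational(-2502253, 3254783) ≈ -0.76879)
Function('q')(g, K) = Add(7, Mul(-1, Pow(Add(600, g), Rational(1, 2))))
Mul(Function('q')(-1713, h), Pow(u, -1)) = Mul(Add(7, Mul(-1, Pow(Add(600, -1713), Rational(1, 2)))), Pow(Rational(-2502253, 3254783), -1)) = Mul(Add(7, Mul(-1, Pow(-1113, Rational(1, 2)))), Rational(-3254783, 2502253)) = Mul(Add(7, Mul(-1, Mul(I, Pow(1113, Rational(1, 2))))), Rational(-3254783, 2502253)) = Mul(Add(7, Mul(-1, I, Pow(1113, Rational(1, 2)))), Rational(-3254783, 2502253)) = Add(Rational(-22783481, 2502253), Mul(Rational(3254783, 2502253), I, Pow(1113, Rational(1, 2))))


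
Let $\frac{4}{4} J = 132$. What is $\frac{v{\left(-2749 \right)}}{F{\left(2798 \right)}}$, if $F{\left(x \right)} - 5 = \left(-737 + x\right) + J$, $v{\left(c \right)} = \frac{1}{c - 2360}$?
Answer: $- \frac{1}{11229582} \approx -8.9051 \cdot 10^{-8}$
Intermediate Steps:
$J = 132$
$v{\left(c \right)} = \frac{1}{-2360 + c}$
$F{\left(x \right)} = -600 + x$ ($F{\left(x \right)} = 5 + \left(\left(-737 + x\right) + 132\right) = 5 + \left(-605 + x\right) = -600 + x$)
$\frac{v{\left(-2749 \right)}}{F{\left(2798 \right)}} = \frac{1}{\left(-2360 - 2749\right) \left(-600 + 2798\right)} = \frac{1}{\left(-5109\right) 2198} = \left(- \frac{1}{5109}\right) \frac{1}{2198} = - \frac{1}{11229582}$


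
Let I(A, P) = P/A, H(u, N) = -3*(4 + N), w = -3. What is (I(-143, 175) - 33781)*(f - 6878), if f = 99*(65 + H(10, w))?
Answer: 3574834920/143 ≈ 2.4999e+7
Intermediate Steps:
H(u, N) = -12 - 3*N
f = 6138 (f = 99*(65 + (-12 - 3*(-3))) = 99*(65 + (-12 + 9)) = 99*(65 - 3) = 99*62 = 6138)
(I(-143, 175) - 33781)*(f - 6878) = (175/(-143) - 33781)*(6138 - 6878) = (175*(-1/143) - 33781)*(-740) = (-175/143 - 33781)*(-740) = -4830858/143*(-740) = 3574834920/143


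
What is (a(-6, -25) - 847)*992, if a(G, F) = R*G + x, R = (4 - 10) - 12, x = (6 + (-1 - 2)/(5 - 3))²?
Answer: -713000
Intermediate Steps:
x = 81/4 (x = (6 - 3/2)² = (9/2)² = 81/4 ≈ 20.250)
R = -18 (R = -6 - 12 = -18)
a(G, F) = 81/4 - 18*G (a(G, F) = -18*G + 81/4 = 81/4 - 18*G)
(a(-6, -25) - 847)*992 = ((81/4 - 18*(-6)) - 847)*992 = ((81/4 + 108) - 847)*992 = (513/4 - 847)*992 = -2875/4*992 = -713000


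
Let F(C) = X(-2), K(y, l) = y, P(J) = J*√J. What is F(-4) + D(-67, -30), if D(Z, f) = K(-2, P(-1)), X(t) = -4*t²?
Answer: -18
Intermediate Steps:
P(J) = J^(3/2)
F(C) = -16 (F(C) = -4*(-2)² = -4*4 = -16)
D(Z, f) = -2
F(-4) + D(-67, -30) = -16 - 2 = -18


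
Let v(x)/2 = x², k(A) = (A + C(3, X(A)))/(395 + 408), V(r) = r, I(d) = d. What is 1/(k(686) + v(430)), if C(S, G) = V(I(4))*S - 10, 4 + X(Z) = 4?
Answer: 803/296950088 ≈ 2.7042e-6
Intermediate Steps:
X(Z) = 0 (X(Z) = -4 + 4 = 0)
C(S, G) = -10 + 4*S (C(S, G) = 4*S - 10 = -10 + 4*S)
k(A) = 2/803 + A/803 (k(A) = (A + (-10 + 4*3))/(395 + 408) = (A + (-10 + 12))/803 = (A + 2)*(1/803) = (2 + A)*(1/803) = 2/803 + A/803)
v(x) = 2*x²
1/(k(686) + v(430)) = 1/((2/803 + (1/803)*686) + 2*430²) = 1/((2/803 + 686/803) + 2*184900) = 1/(688/803 + 369800) = 1/(296950088/803) = 803/296950088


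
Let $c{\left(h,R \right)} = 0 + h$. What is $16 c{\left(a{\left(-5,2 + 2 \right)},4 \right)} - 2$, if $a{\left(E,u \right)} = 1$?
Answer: $14$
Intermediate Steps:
$c{\left(h,R \right)} = h$
$16 c{\left(a{\left(-5,2 + 2 \right)},4 \right)} - 2 = 16 \cdot 1 - 2 = 16 - 2 = 14$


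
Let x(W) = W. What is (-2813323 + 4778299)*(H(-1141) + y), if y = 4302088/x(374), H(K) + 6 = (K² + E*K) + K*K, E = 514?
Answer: 43851650210784/11 ≈ 3.9865e+12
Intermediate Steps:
H(K) = -6 + 2*K² + 514*K (H(K) = -6 + ((K² + 514*K) + K*K) = -6 + ((K² + 514*K) + K²) = -6 + (2*K² + 514*K) = -6 + 2*K² + 514*K)
y = 126532/11 (y = 4302088/374 = 4302088*(1/374) = 126532/11 ≈ 11503.)
(-2813323 + 4778299)*(H(-1141) + y) = (-2813323 + 4778299)*((-6 + 2*(-1141)² + 514*(-1141)) + 126532/11) = 1964976*((-6 + 2*1301881 - 586474) + 126532/11) = 1964976*((-6 + 2603762 - 586474) + 126532/11) = 1964976*(2017282 + 126532/11) = 1964976*(22316634/11) = 43851650210784/11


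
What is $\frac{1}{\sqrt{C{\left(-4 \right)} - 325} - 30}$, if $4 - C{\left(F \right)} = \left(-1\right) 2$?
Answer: $- \frac{30}{1219} - \frac{i \sqrt{319}}{1219} \approx -0.02461 - 0.014652 i$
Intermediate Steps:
$C{\left(F \right)} = 6$ ($C{\left(F \right)} = 4 - \left(-1\right) 2 = 4 - -2 = 4 + 2 = 6$)
$\frac{1}{\sqrt{C{\left(-4 \right)} - 325} - 30} = \frac{1}{\sqrt{6 - 325} - 30} = \frac{1}{\sqrt{-319} - 30} = \frac{1}{i \sqrt{319} - 30} = \frac{1}{-30 + i \sqrt{319}}$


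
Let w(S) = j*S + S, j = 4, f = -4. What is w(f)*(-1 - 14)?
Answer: 300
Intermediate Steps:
w(S) = 5*S (w(S) = 4*S + S = 5*S)
w(f)*(-1 - 14) = (5*(-4))*(-1 - 14) = -20*(-15) = 300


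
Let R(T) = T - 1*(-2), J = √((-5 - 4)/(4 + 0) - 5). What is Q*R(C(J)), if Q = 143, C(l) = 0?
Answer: 286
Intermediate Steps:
J = I*√29/2 (J = √(-9/4 - 5) = √(-29/4) = I*√29/2 ≈ 2.6926*I)
R(T) = 2 + T (R(T) = T + 2 = 2 + T)
Q*R(C(J)) = 143*(2 + 0) = 143*2 = 286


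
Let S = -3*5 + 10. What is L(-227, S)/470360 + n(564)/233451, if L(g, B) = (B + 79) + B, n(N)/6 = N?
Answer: 178645151/12200668040 ≈ 0.014642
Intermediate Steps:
S = -5 (S = -15 + 10 = -5)
n(N) = 6*N
L(g, B) = 79 + 2*B (L(g, B) = (79 + B) + B = 79 + 2*B)
L(-227, S)/470360 + n(564)/233451 = (79 + 2*(-5))/470360 + (6*564)/233451 = (79 - 10)*(1/470360) + 3384*(1/233451) = 69*(1/470360) + 376/25939 = 69/470360 + 376/25939 = 178645151/12200668040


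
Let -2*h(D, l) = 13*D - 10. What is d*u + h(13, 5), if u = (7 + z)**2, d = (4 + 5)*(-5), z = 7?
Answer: -17799/2 ≈ -8899.5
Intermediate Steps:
h(D, l) = 5 - 13*D/2 (h(D, l) = -(13*D - 10)/2 = -(-10 + 13*D)/2 = 5 - 13*D/2)
d = -45 (d = 9*(-5) = -45)
u = 196 (u = (7 + 7)**2 = 14**2 = 196)
d*u + h(13, 5) = -45*196 + (5 - 13/2*13) = -8820 + (5 - 169/2) = -8820 - 159/2 = -17799/2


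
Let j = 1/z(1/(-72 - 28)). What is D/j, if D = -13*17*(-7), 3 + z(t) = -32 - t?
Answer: -5412953/100 ≈ -54130.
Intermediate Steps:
z(t) = -35 - t (z(t) = -3 + (-32 - t) = -35 - t)
D = 1547 (D = -221*(-7) = 1547)
j = -100/3499 (j = 1/(-35 - 1/(-72 - 28)) = 1/(-35 - 1/(-100)) = 1/(-35 - 1*(-1/100)) = 1/(-35 + 1/100) = 1/(-3499/100) = -100/3499 ≈ -0.028580)
D/j = 1547/(-100/3499) = 1547*(-3499/100) = -5412953/100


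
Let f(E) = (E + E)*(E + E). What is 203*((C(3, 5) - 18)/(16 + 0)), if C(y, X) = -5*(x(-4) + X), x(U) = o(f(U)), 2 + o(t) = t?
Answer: -71659/16 ≈ -4478.7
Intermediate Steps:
f(E) = 4*E**2 (f(E) = (2*E)*(2*E) = 4*E**2)
o(t) = -2 + t
x(U) = -2 + 4*U**2
C(y, X) = -310 - 5*X (C(y, X) = -5*((-2 + 4*(-4)**2) + X) = -5*((-2 + 4*16) + X) = -5*((-2 + 64) + X) = -5*(62 + X) = -310 - 5*X)
203*((C(3, 5) - 18)/(16 + 0)) = 203*(((-310 - 5*5) - 18)/(16 + 0)) = 203*(((-310 - 25) - 18)/16) = 203*((-335 - 18)*(1/16)) = 203*(-353*1/16) = 203*(-353/16) = -71659/16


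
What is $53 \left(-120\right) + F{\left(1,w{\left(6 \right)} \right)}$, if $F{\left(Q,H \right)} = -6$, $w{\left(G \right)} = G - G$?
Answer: $-6366$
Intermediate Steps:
$w{\left(G \right)} = 0$
$53 \left(-120\right) + F{\left(1,w{\left(6 \right)} \right)} = 53 \left(-120\right) - 6 = -6360 - 6 = -6366$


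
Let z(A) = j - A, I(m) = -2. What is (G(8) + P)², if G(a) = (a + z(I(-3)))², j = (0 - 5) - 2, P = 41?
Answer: 2500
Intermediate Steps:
j = -7 (j = -5 - 2 = -7)
z(A) = -7 - A
G(a) = (-5 + a)² (G(a) = (a + (-7 - 1*(-2)))² = (a + (-7 + 2))² = (a - 5)² = (-5 + a)²)
(G(8) + P)² = ((-5 + 8)² + 41)² = (3² + 41)² = (9 + 41)² = 50² = 2500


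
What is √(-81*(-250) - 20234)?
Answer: 4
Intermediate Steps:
√(-81*(-250) - 20234) = √(20250 - 20234) = √16 = 4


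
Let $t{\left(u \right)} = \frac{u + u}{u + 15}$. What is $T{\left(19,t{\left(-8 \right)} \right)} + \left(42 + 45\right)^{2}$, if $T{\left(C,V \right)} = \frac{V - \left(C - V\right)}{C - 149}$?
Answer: $\frac{1377591}{182} \approx 7569.2$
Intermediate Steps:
$t{\left(u \right)} = \frac{2 u}{15 + u}$
$T{\left(C,V \right)} = \frac{- C + 2 V}{-149 + C}$
$T{\left(19,t{\left(-8 \right)} \right)} + \left(42 + 45\right)^{2} = \frac{\left(-1\right) 19 + 2 \cdot 2 \left(-8\right) \frac{1}{15 - 8}}{-149 + 19} + \left(42 + 45\right)^{2} = \frac{-19 + 2 \cdot 2 \left(-8\right) \frac{1}{7}}{-130} + 87^{2} = - \frac{-19 + 2 \cdot 2 \left(-8\right) \frac{1}{7}}{130} + 7569 = - \frac{-19 + 2 \left(- \frac{16}{7}\right)}{130} + 7569 = - \frac{-19 - \frac{32}{7}}{130} + 7569 = \left(- \frac{1}{130}\right) \left(- \frac{165}{7}\right) + 7569 = \frac{33}{182} + 7569 = \frac{1377591}{182}$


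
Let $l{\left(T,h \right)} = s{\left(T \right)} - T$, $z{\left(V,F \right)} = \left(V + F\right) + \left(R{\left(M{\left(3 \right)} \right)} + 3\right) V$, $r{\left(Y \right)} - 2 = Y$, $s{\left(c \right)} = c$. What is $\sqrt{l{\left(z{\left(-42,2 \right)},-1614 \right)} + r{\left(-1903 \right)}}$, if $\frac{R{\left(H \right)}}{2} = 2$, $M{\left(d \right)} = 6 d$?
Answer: $i \sqrt{1901} \approx 43.6 i$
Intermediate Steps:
$R{\left(H \right)} = 4$ ($R{\left(H \right)} = 2 \cdot 2 = 4$)
$r{\left(Y \right)} = 2 + Y$
$z{\left(V,F \right)} = F + 8 V$ ($z{\left(V,F \right)} = \left(V + F\right) + \left(4 + 3\right) V = \left(F + V\right) + 7 V = F + 8 V$)
$l{\left(T,h \right)} = 0$ ($l{\left(T,h \right)} = T - T = 0$)
$\sqrt{l{\left(z{\left(-42,2 \right)},-1614 \right)} + r{\left(-1903 \right)}} = \sqrt{0 + \left(2 - 1903\right)} = \sqrt{0 - 1901} = \sqrt{-1901} = i \sqrt{1901}$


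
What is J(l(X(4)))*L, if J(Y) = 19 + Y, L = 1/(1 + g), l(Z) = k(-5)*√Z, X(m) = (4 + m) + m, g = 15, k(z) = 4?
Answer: 19/16 + √3/2 ≈ 2.0535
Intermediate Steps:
X(m) = 4 + 2*m
l(Z) = 4*√Z
L = 1/16 (L = 1/(1 + 15) = 1/16 ≈ 0.062500)
J(l(X(4)))*L = (19 + 4*√(4 + 2*4))*(1/16) = (19 + 4*√(4 + 8))*(1/16) = (19 + 4*√12)*(1/16) = (19 + 4*(2*√3))*(1/16) = (19 + 8*√3)*(1/16) = 19/16 + √3/2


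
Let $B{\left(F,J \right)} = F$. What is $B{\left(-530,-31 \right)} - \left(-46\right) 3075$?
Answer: $140920$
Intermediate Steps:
$B{\left(-530,-31 \right)} - \left(-46\right) 3075 = -530 - \left(-46\right) 3075 = -530 - -141450 = -530 + 141450 = 140920$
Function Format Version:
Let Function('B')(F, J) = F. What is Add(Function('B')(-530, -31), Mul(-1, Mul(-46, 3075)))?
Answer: 140920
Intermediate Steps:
Add(Function('B')(-530, -31), Mul(-1, Mul(-46, 3075))) = Add(-530, Mul(-1, Mul(-46, 3075))) = Add(-530, Mul(-1, -141450)) = Add(-530, 141450) = 140920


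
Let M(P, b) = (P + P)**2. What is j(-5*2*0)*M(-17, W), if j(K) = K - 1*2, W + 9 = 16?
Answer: -2312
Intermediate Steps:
W = 7 (W = -9 + 16 = 7)
M(P, b) = 4*P**2 (M(P, b) = (2*P)**2 = 4*P**2)
j(K) = -2 + K (j(K) = K - 2 = -2 + K)
j(-5*2*0)*M(-17, W) = (-2 - 5*2*0)*(4*(-17)**2) = (-2 - 10*0)*(4*289) = (-2 + 0)*1156 = -2*1156 = -2312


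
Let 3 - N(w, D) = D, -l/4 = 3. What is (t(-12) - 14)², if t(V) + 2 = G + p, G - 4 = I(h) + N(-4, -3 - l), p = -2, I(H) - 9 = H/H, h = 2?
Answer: 100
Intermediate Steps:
l = -12 (l = -4*3 = -12)
N(w, D) = 3 - D
I(H) = 10 (I(H) = 9 + H/H = 9 + 1 = 10)
G = 8 (G = 4 + (10 + (3 - (-3 - 1*(-12)))) = 4 + (10 + (3 - (-3 + 12))) = 4 + (10 + (3 - 1*9)) = 4 + (10 + (3 - 9)) = 4 + (10 - 6) = 4 + 4 = 8)
t(V) = 4 (t(V) = -2 + (8 - 2) = -2 + 6 = 4)
(t(-12) - 14)² = (4 - 14)² = (-10)² = 100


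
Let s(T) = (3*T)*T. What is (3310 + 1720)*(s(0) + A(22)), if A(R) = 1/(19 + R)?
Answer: 5030/41 ≈ 122.68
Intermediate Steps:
s(T) = 3*T²
(3310 + 1720)*(s(0) + A(22)) = (3310 + 1720)*(3*0² + 1/(19 + 22)) = 5030*(3*0 + 1/41) = 5030*(0 + 1/41) = 5030*(1/41) = 5030/41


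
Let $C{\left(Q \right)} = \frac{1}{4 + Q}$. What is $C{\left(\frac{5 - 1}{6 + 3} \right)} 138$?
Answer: $\frac{621}{20} \approx 31.05$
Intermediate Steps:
$C{\left(\frac{5 - 1}{6 + 3} \right)} 138 = \frac{1}{4 + \frac{5 - 1}{6 + 3}} \cdot 138 = \frac{1}{4 + \frac{4}{9}} \cdot 138 = \frac{1}{\frac{40}{9}} \cdot 138 = \frac{9}{40} \cdot 138 = \frac{621}{20}$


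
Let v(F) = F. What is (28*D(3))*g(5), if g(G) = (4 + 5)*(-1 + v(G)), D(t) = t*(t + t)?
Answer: 18144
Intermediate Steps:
D(t) = 2*t² (D(t) = t*(2*t) = 2*t²)
g(G) = -9 + 9*G (g(G) = (4 + 5)*(-1 + G) = 9*(-1 + G) = -9 + 9*G)
(28*D(3))*g(5) = (28*(2*3²))*(-9 + 9*5) = (28*(2*9))*(-9 + 45) = (28*18)*36 = 504*36 = 18144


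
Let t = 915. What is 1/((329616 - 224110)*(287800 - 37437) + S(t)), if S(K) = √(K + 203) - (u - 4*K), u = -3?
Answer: 26414802341/697741782714099079163 - √1118/697741782714099079163 ≈ 3.7858e-11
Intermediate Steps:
S(K) = 3 + √(203 + K) + 4*K (S(K) = √(K + 203) - (-3 - 4*K) = √(203 + K) + (3 + 4*K) = 3 + √(203 + K) + 4*K)
1/((329616 - 224110)*(287800 - 37437) + S(t)) = 1/((329616 - 224110)*(287800 - 37437) + (3 + √(203 + 915) + 4*915)) = 1/(105506*250363 + (3 + √1118 + 3660)) = 1/(26414798678 + (3663 + √1118)) = 1/(26414802341 + √1118)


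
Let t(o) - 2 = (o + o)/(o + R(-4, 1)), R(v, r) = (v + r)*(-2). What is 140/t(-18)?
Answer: 28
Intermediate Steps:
R(v, r) = -2*r - 2*v (R(v, r) = (r + v)*(-2) = -2*r - 2*v)
t(o) = 2 + 2*o/(6 + o) (t(o) = 2 + (o + o)/(o + (-2*1 - 2*(-4))) = 2 + (2*o)/(o + (-2 + 8)) = 2 + (2*o)/(o + 6) = 2 + (2*o)/(6 + o) = 2 + 2*o/(6 + o))
140/t(-18) = 140/((4*(3 - 18)/(6 - 18))) = 140/((4*(-15)/(-12))) = 140/((4*(-1/12)*(-15))) = 140/5 = 140*(1/5) = 28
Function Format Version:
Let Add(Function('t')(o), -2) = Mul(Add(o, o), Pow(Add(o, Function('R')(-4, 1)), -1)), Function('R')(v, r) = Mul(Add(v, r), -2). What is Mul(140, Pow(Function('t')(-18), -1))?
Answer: 28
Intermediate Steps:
Function('R')(v, r) = Add(Mul(-2, r), Mul(-2, v)) (Function('R')(v, r) = Mul(Add(r, v), -2) = Add(Mul(-2, r), Mul(-2, v)))
Function('t')(o) = Add(2, Mul(2, o, Pow(Add(6, o), -1))) (Function('t')(o) = Add(2, Mul(Add(o, o), Pow(Add(o, Add(Mul(-2, 1), Mul(-2, -4))), -1))) = Add(2, Mul(Mul(2, o), Pow(Add(o, Add(-2, 8)), -1))) = Add(2, Mul(Mul(2, o), Pow(Add(o, 6), -1))) = Add(2, Mul(Mul(2, o), Pow(Add(6, o), -1))) = Add(2, Mul(2, o, Pow(Add(6, o), -1))))
Mul(140, Pow(Function('t')(-18), -1)) = Mul(140, Pow(Mul(4, Pow(Add(6, -18), -1), Add(3, -18)), -1)) = Mul(140, Pow(Mul(4, Pow(-12, -1), -15), -1)) = Mul(140, Pow(Mul(4, Rational(-1, 12), -15), -1)) = Mul(140, Pow(5, -1)) = Mul(140, Rational(1, 5)) = 28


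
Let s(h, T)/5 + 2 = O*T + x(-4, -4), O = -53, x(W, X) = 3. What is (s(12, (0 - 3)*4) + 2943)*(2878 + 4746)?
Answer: 46719872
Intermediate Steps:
s(h, T) = 5 - 265*T (s(h, T) = -10 + 5*(-53*T + 3) = -10 + 5*(3 - 53*T) = -10 + (15 - 265*T) = 5 - 265*T)
(s(12, (0 - 3)*4) + 2943)*(2878 + 4746) = ((5 - 265*(0 - 3)*4) + 2943)*(2878 + 4746) = ((5 - (-795)*4) + 2943)*7624 = ((5 - 265*(-12)) + 2943)*7624 = ((5 + 3180) + 2943)*7624 = (3185 + 2943)*7624 = 6128*7624 = 46719872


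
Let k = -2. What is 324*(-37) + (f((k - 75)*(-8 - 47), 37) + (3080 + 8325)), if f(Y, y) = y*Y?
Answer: 156112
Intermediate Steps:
f(Y, y) = Y*y
324*(-37) + (f((k - 75)*(-8 - 47), 37) + (3080 + 8325)) = 324*(-37) + (((-2 - 75)*(-8 - 47))*37 + (3080 + 8325)) = -11988 + (-77*(-55)*37 + 11405) = -11988 + (4235*37 + 11405) = -11988 + (156695 + 11405) = -11988 + 168100 = 156112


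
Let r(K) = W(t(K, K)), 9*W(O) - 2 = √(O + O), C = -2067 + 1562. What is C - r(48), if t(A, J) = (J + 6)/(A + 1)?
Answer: -4547/9 - 2*√3/21 ≈ -505.39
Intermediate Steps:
t(A, J) = (6 + J)/(1 + A)
C = -505
W(O) = 2/9 + √2*√O/9 (W(O) = 2/9 + √(O + O)/9 = 2/9 + √(2*O)/9 = 2/9 + (√2*√O)/9 = 2/9 + √2*√O/9)
r(K) = 2/9 + √2*√((6 + K)/(1 + K))/9
C - r(48) = -505 - (2/9 + √2*√((6 + 48)/(1 + 48))/9) = -505 - (2/9 + √2*√(54/49)/9) = -505 - (2/9 + √2*(3*√6/7)/9) = -505 - (2/9 + 2*√3/21) = -505 + (-2/9 - 2*√3/21) = -4547/9 - 2*√3/21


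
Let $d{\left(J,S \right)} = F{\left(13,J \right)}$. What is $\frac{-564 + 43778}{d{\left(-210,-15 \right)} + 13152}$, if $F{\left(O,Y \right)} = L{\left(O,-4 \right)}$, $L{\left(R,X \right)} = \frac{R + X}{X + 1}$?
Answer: $\frac{43214}{13149} \approx 3.2865$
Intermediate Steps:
$L{\left(R,X \right)} = \frac{R + X}{1 + X}$
$F{\left(O,Y \right)} = \frac{4}{3} - \frac{O}{3}$ ($F{\left(O,Y \right)} = \frac{O - 4}{1 - 4} = \frac{-4 + O}{-3} = - \frac{-4 + O}{3} = \frac{4}{3} - \frac{O}{3}$)
$d{\left(J,S \right)} = -3$ ($d{\left(J,S \right)} = \frac{4}{3} - \frac{13}{3} = -3$)
$\frac{-564 + 43778}{d{\left(-210,-15 \right)} + 13152} = \frac{-564 + 43778}{-3 + 13152} = \frac{43214}{13149}$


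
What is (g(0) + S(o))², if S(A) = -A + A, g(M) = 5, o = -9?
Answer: 25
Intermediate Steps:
S(A) = 0
(g(0) + S(o))² = (5 + 0)² = 5² = 25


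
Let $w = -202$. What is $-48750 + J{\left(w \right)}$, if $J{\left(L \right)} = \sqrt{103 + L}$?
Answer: $-48750 + 3 i \sqrt{11} \approx -48750.0 + 9.9499 i$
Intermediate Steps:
$-48750 + J{\left(w \right)} = -48750 + \sqrt{103 - 202} = -48750 + \sqrt{-99} = -48750 + 3 i \sqrt{11}$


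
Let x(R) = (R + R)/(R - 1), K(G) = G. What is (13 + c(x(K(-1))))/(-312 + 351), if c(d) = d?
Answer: 14/39 ≈ 0.35897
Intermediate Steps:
x(R) = 2*R/(-1 + R) (x(R) = (2*R)/(-1 + R) = 2*R/(-1 + R))
(13 + c(x(K(-1))))/(-312 + 351) = (13 + 2*(-1)/(-1 - 1))/(-312 + 351) = (13 + 2*(-1)/(-2))/39 = (13 + 2*(-1)*(-1/2))*(1/39) = (13 + 1)*(1/39) = 14*(1/39) = 14/39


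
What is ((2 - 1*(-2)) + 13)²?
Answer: 289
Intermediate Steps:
((2 - 1*(-2)) + 13)² = ((2 + 2) + 13)² = (4 + 13)² = 17² = 289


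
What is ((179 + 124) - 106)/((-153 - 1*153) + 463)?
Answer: 197/157 ≈ 1.2548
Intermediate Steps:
((179 + 124) - 106)/((-153 - 1*153) + 463) = (303 - 106)/((-153 - 153) + 463) = 197/(-306 + 463) = 197/157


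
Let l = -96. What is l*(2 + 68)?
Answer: -6720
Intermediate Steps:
l*(2 + 68) = -96*(2 + 68) = -96*70 = -6720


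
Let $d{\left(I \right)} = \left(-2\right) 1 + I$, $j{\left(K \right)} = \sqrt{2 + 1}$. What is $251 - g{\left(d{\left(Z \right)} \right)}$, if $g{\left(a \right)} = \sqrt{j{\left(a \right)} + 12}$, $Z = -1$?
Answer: $251 - \sqrt{12 + \sqrt{3}} \approx 247.29$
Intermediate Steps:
$j{\left(K \right)} = \sqrt{3}$
$d{\left(I \right)} = -2 + I$
$g{\left(a \right)} = \sqrt{12 + \sqrt{3}}$ ($g{\left(a \right)} = \sqrt{\sqrt{3} + 12} = \sqrt{12 + \sqrt{3}}$)
$251 - g{\left(d{\left(Z \right)} \right)} = 251 - \sqrt{12 + \sqrt{3}}$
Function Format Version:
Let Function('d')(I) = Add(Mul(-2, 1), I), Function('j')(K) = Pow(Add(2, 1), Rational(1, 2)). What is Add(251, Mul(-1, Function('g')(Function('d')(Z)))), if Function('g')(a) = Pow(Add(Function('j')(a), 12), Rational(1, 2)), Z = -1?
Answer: Add(251, Mul(-1, Pow(Add(12, Pow(3, Rational(1, 2))), Rational(1, 2)))) ≈ 247.29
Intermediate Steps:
Function('j')(K) = Pow(3, Rational(1, 2))
Function('d')(I) = Add(-2, I)
Function('g')(a) = Pow(Add(12, Pow(3, Rational(1, 2))), Rational(1, 2)) (Function('g')(a) = Pow(Add(Pow(3, Rational(1, 2)), 12), Rational(1, 2)) = Pow(Add(12, Pow(3, Rational(1, 2))), Rational(1, 2)))
Add(251, Mul(-1, Function('g')(Function('d')(Z)))) = Add(251, Mul(-1, Pow(Add(12, Pow(3, Rational(1, 2))), Rational(1, 2))))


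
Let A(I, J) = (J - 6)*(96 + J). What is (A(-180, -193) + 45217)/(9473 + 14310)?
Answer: 64520/23783 ≈ 2.7129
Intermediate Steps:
A(I, J) = (-6 + J)*(96 + J)
(A(-180, -193) + 45217)/(9473 + 14310) = ((-576 + (-193)² + 90*(-193)) + 45217)/(9473 + 14310) = ((-576 + 37249 - 17370) + 45217)/23783 = (19303 + 45217)*(1/23783) = 64520*(1/23783) = 64520/23783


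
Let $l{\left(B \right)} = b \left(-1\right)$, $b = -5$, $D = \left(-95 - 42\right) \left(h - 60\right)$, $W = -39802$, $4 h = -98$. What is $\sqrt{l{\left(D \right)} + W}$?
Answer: $i \sqrt{39797} \approx 199.49 i$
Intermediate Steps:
$h = - \frac{49}{2}$ ($h = \frac{1}{4} \left(-98\right) = - \frac{49}{2} \approx -24.5$)
$D = \frac{23153}{2}$ ($D = \left(-95 - 42\right) \left(- \frac{49}{2} - 60\right) = \left(-137\right) \left(- \frac{169}{2}\right) = \frac{23153}{2} \approx 11577.0$)
$l{\left(B \right)} = 5$ ($l{\left(B \right)} = \left(-5\right) \left(-1\right) = 5$)
$\sqrt{l{\left(D \right)} + W} = \sqrt{5 - 39802} = \sqrt{-39797} = i \sqrt{39797}$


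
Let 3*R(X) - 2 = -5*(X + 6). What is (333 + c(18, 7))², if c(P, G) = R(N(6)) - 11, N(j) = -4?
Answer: 917764/9 ≈ 1.0197e+5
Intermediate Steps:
R(X) = -28/3 - 5*X/3 (R(X) = ⅔ + (-5*(X + 6))/3 = ⅔ + (-5*(6 + X))/3 = ⅔ + (-30 - 5*X)/3 = ⅔ + (-10 - 5*X/3) = -28/3 - 5*X/3)
c(P, G) = -41/3 (c(P, G) = (-28/3 - 5/3*(-4)) - 11 = (-28/3 + 20/3) - 11 = -8/3 - 11 = -41/3)
(333 + c(18, 7))² = (333 - 41/3)² = (958/3)² = 917764/9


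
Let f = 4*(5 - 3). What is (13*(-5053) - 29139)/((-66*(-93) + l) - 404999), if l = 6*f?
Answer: 94828/398813 ≈ 0.23778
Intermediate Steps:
f = 8 (f = 4*2 = 8)
l = 48 (l = 6*8 = 48)
(13*(-5053) - 29139)/((-66*(-93) + l) - 404999) = (13*(-5053) - 29139)/((-66*(-93) + 48) - 404999) = (-65689 - 29139)/((6138 + 48) - 404999) = -94828/(6186 - 404999) = -94828/(-398813) = -94828*(-1/398813) = 94828/398813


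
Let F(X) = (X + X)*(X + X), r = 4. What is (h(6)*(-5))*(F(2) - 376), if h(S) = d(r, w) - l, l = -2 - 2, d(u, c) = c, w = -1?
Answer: 5400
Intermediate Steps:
l = -4
F(X) = 4*X**2 (F(X) = (2*X)*(2*X) = 4*X**2)
h(S) = 3 (h(S) = -1 - 1*(-4) = -1 + 4 = 3)
(h(6)*(-5))*(F(2) - 376) = (3*(-5))*(4*2**2 - 376) = -15*(4*4 - 376) = -15*(16 - 376) = -15*(-360) = 5400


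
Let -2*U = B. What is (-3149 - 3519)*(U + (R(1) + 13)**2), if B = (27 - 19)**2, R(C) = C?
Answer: -1093552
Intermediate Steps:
B = 64 (B = 8**2 = 64)
U = -32 (U = -1/2*64 = -32)
(-3149 - 3519)*(U + (R(1) + 13)**2) = (-3149 - 3519)*(-32 + (1 + 13)**2) = -6668*(-32 + 14**2) = -6668*(-32 + 196) = -6668*164 = -1093552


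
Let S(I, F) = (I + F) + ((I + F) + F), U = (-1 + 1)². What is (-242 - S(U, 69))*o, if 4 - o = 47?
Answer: 19307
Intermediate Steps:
U = 0 (U = 0² = 0)
S(I, F) = 2*I + 3*F (S(I, F) = (F + I) + ((F + I) + F) = (F + I) + (I + 2*F) = 2*I + 3*F)
o = -43 (o = 4 - 1*47 = 4 - 47 = -43)
(-242 - S(U, 69))*o = (-242 - (2*0 + 3*69))*(-43) = (-242 - (0 + 207))*(-43) = (-242 - 1*207)*(-43) = (-242 - 207)*(-43) = -449*(-43) = 19307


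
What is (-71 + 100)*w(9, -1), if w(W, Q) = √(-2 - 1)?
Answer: 29*I*√3 ≈ 50.229*I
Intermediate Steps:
w(W, Q) = I*√3 (w(W, Q) = √(-3) = I*√3)
(-71 + 100)*w(9, -1) = (-71 + 100)*(I*√3) = 29*(I*√3) = 29*I*√3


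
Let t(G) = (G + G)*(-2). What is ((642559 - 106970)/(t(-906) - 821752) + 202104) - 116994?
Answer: 69630338491/818128 ≈ 85109.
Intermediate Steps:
t(G) = -4*G (t(G) = (2*G)*(-2) = -4*G)
((642559 - 106970)/(t(-906) - 821752) + 202104) - 116994 = ((642559 - 106970)/(-4*(-906) - 821752) + 202104) - 116994 = (535589/(3624 - 821752) + 202104) - 116994 = (535589/(-818128) + 202104) - 116994 = (535589*(-1/818128) + 202104) - 116994 = (-535589/818128 + 202104) - 116994 = 165346405723/818128 - 116994 = 69630338491/818128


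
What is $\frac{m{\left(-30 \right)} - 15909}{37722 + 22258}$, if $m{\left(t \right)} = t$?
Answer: $- \frac{15939}{59980} \approx -0.26574$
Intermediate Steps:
$\frac{m{\left(-30 \right)} - 15909}{37722 + 22258} = \frac{-30 - 15909}{37722 + 22258} = - \frac{15939}{59980}$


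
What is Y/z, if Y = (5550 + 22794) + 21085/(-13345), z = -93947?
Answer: -75645919/250744543 ≈ -0.30169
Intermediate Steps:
Y = 75645919/2669 (Y = 28344 + 21085*(-1/13345) = 28344 - 4217/2669 = 75645919/2669 ≈ 28342.)
Y/z = (75645919/2669)/(-93947) = (75645919/2669)*(-1/93947) = -75645919/250744543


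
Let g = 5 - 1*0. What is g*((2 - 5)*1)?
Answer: -15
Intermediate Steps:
g = 5 (g = 5 + 0 = 5)
g*((2 - 5)*1) = 5*((2 - 5)*1) = 5*(-3*1) = 5*(-3) = -15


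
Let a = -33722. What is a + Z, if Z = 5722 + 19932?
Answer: -8068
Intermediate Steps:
Z = 25654
a + Z = -33722 + 25654 = -8068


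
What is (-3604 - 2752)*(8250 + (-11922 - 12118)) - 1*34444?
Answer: 100326796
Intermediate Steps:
(-3604 - 2752)*(8250 + (-11922 - 12118)) - 1*34444 = -6356*(8250 - 24040) - 34444 = -6356*(-15790) - 34444 = 100361240 - 34444 = 100326796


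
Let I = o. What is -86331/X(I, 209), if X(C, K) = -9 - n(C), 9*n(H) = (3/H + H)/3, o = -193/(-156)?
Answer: 70179851196/7426501 ≈ 9449.9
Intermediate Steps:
o = 193/156 (o = -193*(-1/156) = 193/156 ≈ 1.2372)
n(H) = 1/(9*H) + H/27 (n(H) = ((3/H + H)/3)/9 = ((H + 3/H)/3)/9 = (1/H + H/3)/9 = 1/(9*H) + H/27)
I = 193/156 ≈ 1.2372
X(C, K) = -9 - (3 + C²)/(27*C)
-86331/X(I, 209) = -86331/(-9 - 1/(9*193/156) - 1/27*193/156) = -86331/(-9 - ⅑*156/193 - 193/4212) = -86331/(-9 - 52/579 - 193/4212) = -86331/(-7426501/812916) = -86331*(-812916/7426501) = 70179851196/7426501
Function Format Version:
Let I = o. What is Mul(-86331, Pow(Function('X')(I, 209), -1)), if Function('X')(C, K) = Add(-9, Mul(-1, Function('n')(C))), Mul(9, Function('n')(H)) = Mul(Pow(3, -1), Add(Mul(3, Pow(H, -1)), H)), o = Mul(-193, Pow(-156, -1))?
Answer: Rational(70179851196, 7426501) ≈ 9449.9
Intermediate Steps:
o = Rational(193, 156) (o = Mul(-193, Rational(-1, 156)) = Rational(193, 156) ≈ 1.2372)
Function('n')(H) = Add(Mul(Rational(1, 9), Pow(H, -1)), Mul(Rational(1, 27), H)) (Function('n')(H) = Mul(Rational(1, 9), Mul(Pow(3, -1), Add(Mul(3, Pow(H, -1)), H))) = Mul(Rational(1, 9), Mul(Rational(1, 3), Add(H, Mul(3, Pow(H, -1))))) = Mul(Rational(1, 9), Add(Pow(H, -1), Mul(Rational(1, 3), H))) = Add(Mul(Rational(1, 9), Pow(H, -1)), Mul(Rational(1, 27), H)))
I = Rational(193, 156) ≈ 1.2372
Function('X')(C, K) = Add(-9, Mul(Rational(-1, 27), Pow(C, -1), Add(3, Pow(C, 2)))) (Function('X')(C, K) = Add(-9, Mul(-1, Mul(Rational(1, 27), Pow(C, -1), Add(3, Pow(C, 2))))) = Add(-9, Mul(Rational(-1, 27), Pow(C, -1), Add(3, Pow(C, 2)))))
Mul(-86331, Pow(Function('X')(I, 209), -1)) = Mul(-86331, Pow(Add(-9, Mul(Rational(-1, 9), Pow(Rational(193, 156), -1)), Mul(Rational(-1, 27), Rational(193, 156))), -1)) = Mul(-86331, Pow(Add(-9, Mul(Rational(-1, 9), Rational(156, 193)), Rational(-193, 4212)), -1)) = Mul(-86331, Pow(Add(-9, Rational(-52, 579), Rational(-193, 4212)), -1)) = Mul(-86331, Pow(Rational(-7426501, 812916), -1)) = Mul(-86331, Rational(-812916, 7426501)) = Rational(70179851196, 7426501)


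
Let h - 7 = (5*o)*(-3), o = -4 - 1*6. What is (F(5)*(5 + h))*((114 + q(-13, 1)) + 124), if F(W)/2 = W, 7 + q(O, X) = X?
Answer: 375840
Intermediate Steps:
o = -10 (o = -4 - 6 = -10)
q(O, X) = -7 + X
F(W) = 2*W
h = 157 (h = 7 + (5*(-10))*(-3) = 7 - 50*(-3) = 7 + 150 = 157)
(F(5)*(5 + h))*((114 + q(-13, 1)) + 124) = ((2*5)*(5 + 157))*((114 + (-7 + 1)) + 124) = (10*162)*((114 - 6) + 124) = 1620*(108 + 124) = 1620*232 = 375840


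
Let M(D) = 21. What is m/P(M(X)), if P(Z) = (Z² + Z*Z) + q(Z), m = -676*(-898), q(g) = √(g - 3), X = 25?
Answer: 29745352/43217 - 303524*√2/129651 ≈ 684.97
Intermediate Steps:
q(g) = √(-3 + g)
m = 607048
P(Z) = √(-3 + Z) + 2*Z² (P(Z) = (Z² + Z*Z) + √(-3 + Z) = (Z² + Z²) + √(-3 + Z) = 2*Z² + √(-3 + Z) = √(-3 + Z) + 2*Z²)
m/P(M(X)) = 607048/(√(-3 + 21) + 2*21²) = 607048/(√18 + 2*441) = 607048/(3*√2 + 882) = 607048/(882 + 3*√2)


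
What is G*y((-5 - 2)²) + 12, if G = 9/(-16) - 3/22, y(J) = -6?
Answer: 1425/88 ≈ 16.193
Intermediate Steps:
G = -123/176 (G = 9*(-1/16) - 3*1/22 = -9/16 - 3/22 = -123/176 ≈ -0.69886)
G*y((-5 - 2)²) + 12 = -123/176*(-6) + 12 = 369/88 + 12 = 1425/88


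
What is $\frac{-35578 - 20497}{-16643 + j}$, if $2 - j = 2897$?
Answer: $\frac{56075}{19538} \approx 2.87$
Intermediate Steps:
$j = -2895$ ($j = 2 - 2897 = -2895$)
$\frac{-35578 - 20497}{-16643 + j} = \frac{-35578 - 20497}{-16643 - 2895} = - \frac{56075}{-19538} = \left(-56075\right) \left(- \frac{1}{19538}\right) = \frac{56075}{19538}$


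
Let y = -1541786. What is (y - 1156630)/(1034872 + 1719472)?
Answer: -337302/344293 ≈ -0.97969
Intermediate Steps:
(y - 1156630)/(1034872 + 1719472) = (-1541786 - 1156630)/(1034872 + 1719472) = -2698416/2754344 = -2698416*1/2754344 = -337302/344293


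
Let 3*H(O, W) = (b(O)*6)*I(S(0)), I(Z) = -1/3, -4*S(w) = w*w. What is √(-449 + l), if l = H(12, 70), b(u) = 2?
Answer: I*√4053/3 ≈ 21.221*I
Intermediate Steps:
S(w) = -w²/4 (S(w) = -w*w/4 = -w²/4)
I(Z) = -⅓ (I(Z) = -1*⅓ = -⅓)
H(O, W) = -4/3 (H(O, W) = ((2*6)*(-⅓))/3 = (12*(-⅓))/3 = (⅓)*(-4) = -4/3)
l = -4/3 ≈ -1.3333
√(-449 + l) = √(-449 - 4/3) = √(-1351/3) = I*√4053/3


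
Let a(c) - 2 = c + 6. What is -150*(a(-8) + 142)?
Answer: -21300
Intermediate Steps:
a(c) = 8 + c (a(c) = 2 + (c + 6) = 2 + (6 + c) = 8 + c)
-150*(a(-8) + 142) = -150*((8 - 8) + 142) = -150*(0 + 142) = -150*142 = -21300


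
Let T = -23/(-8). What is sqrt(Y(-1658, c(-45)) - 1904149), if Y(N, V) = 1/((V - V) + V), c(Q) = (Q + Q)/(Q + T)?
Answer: I*sqrt(6854934715)/60 ≈ 1379.9*I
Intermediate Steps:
T = 23/8 (T = -23*(-1/8) = 23/8 ≈ 2.8750)
c(Q) = 2*Q/(23/8 + Q) (c(Q) = (Q + Q)/(Q + 23/8) = (2*Q)/(23/8 + Q) = 2*Q/(23/8 + Q))
Y(N, V) = 1/V (Y(N, V) = 1/(0 + V) = 1/V)
sqrt(Y(-1658, c(-45)) - 1904149) = sqrt(1/(16*(-45)/(23 + 8*(-45))) - 1904149) = sqrt(1/(16*(-45)/(23 - 360)) - 1904149) = sqrt(1/(16*(-45)/(-337)) - 1904149) = sqrt(1/(16*(-45)*(-1/337)) - 1904149) = sqrt(1/(720/337) - 1904149) = sqrt(337/720 - 1904149) = sqrt(-1370986943/720) = I*sqrt(6854934715)/60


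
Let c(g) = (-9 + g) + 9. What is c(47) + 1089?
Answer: 1136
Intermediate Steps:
c(g) = g
c(47) + 1089 = 47 + 1089 = 1136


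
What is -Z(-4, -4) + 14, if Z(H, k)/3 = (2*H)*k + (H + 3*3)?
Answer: -97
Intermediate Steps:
Z(H, k) = 27 + 3*H + 6*H*k (Z(H, k) = 3*((2*H)*k + (H + 3*3)) = 3*(2*H*k + (H + 9)) = 3*(2*H*k + (9 + H)) = 3*(9 + H + 2*H*k) = 27 + 3*H + 6*H*k)
-Z(-4, -4) + 14 = -(27 + 3*(-4) + 6*(-4)*(-4)) + 14 = -(27 - 12 + 96) + 14 = -1*111 + 14 = -111 + 14 = -97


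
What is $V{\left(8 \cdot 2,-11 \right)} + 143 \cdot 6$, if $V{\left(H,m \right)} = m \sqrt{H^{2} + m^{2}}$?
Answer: $858 - 11 \sqrt{377} \approx 644.42$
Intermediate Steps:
$V{\left(8 \cdot 2,-11 \right)} + 143 \cdot 6 = - 11 \sqrt{\left(8 \cdot 2\right)^{2} + \left(-11\right)^{2}} + 143 \cdot 6 = - 11 \sqrt{16^{2} + 121} + 858 = - 11 \sqrt{256 + 121} + 858 = - 11 \sqrt{377} + 858 = 858 - 11 \sqrt{377}$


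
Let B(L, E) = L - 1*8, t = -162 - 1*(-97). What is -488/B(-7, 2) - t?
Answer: 1463/15 ≈ 97.533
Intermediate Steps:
t = -65 (t = -162 + 97 = -65)
B(L, E) = -8 + L (B(L, E) = L - 8 = -8 + L)
-488/B(-7, 2) - t = -488/(-8 - 7) - 1*(-65) = -488/(-15) + 65 = -488*(-1/15) + 65 = 488/15 + 65 = 1463/15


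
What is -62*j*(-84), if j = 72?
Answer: 374976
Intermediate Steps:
-62*j*(-84) = -62*72*(-84) = -4464*(-84) = 374976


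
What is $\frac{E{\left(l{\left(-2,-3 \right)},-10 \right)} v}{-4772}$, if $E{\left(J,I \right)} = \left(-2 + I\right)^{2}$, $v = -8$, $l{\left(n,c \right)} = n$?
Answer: $\frac{288}{1193} \approx 0.24141$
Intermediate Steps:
$\frac{E{\left(l{\left(-2,-3 \right)},-10 \right)} v}{-4772} = \frac{\left(-2 - 10\right)^{2} \left(-8\right)}{-4772} = \left(-12\right)^{2} \left(-8\right) \left(- \frac{1}{4772}\right) = 144 \left(-8\right) \left(- \frac{1}{4772}\right) = \left(-1152\right) \left(- \frac{1}{4772}\right) = \frac{288}{1193}$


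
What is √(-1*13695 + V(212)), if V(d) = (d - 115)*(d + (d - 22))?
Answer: 3*√2811 ≈ 159.06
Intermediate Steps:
V(d) = (-115 + d)*(-22 + 2*d) (V(d) = (-115 + d)*(d + (-22 + d)) = (-115 + d)*(-22 + 2*d))
√(-1*13695 + V(212)) = √(-1*13695 + (2530 - 252*212 + 2*212²)) = √(-13695 + (2530 - 53424 + 2*44944)) = √(-13695 + (2530 - 53424 + 89888)) = √(-13695 + 38994) = √25299 = 3*√2811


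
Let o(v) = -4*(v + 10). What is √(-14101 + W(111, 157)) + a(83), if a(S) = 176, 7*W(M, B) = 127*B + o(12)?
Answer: 176 + 2*I*√137998/7 ≈ 176.0 + 106.14*I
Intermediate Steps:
o(v) = -40 - 4*v (o(v) = -4*(10 + v) = -40 - 4*v)
W(M, B) = -88/7 + 127*B/7 (W(M, B) = (127*B + (-40 - 4*12))/7 = (127*B + (-40 - 48))/7 = (127*B - 88)/7 = (-88 + 127*B)/7 = -88/7 + 127*B/7)
√(-14101 + W(111, 157)) + a(83) = √(-14101 + (-88/7 + (127/7)*157)) + 176 = √(-14101 + (-88/7 + 19939/7)) + 176 = √(-14101 + 19851/7) + 176 = √(-78856/7) + 176 = 2*I*√137998/7 + 176 = 176 + 2*I*√137998/7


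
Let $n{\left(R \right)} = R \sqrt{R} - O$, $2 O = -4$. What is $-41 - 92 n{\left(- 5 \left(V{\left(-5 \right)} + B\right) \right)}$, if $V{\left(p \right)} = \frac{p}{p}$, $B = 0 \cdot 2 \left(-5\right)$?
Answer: $-225 + 460 i \sqrt{5} \approx -225.0 + 1028.6 i$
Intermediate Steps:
$O = -2$ ($O = \frac{1}{2} \left(-4\right) = -2$)
$B = 0$ ($B = 0 \left(-5\right) = 0$)
$V{\left(p \right)} = 1$
$n{\left(R \right)} = 2 + R^{\frac{3}{2}}$ ($n{\left(R \right)} = R \sqrt{R} - -2 = R^{\frac{3}{2}} + 2 = 2 + R^{\frac{3}{2}}$)
$-41 - 92 n{\left(- 5 \left(V{\left(-5 \right)} + B\right) \right)} = -41 - 92 \left(2 + \left(- 5 \left(1 + 0\right)\right)^{\frac{3}{2}}\right) = -41 - 92 \left(2 + \left(\left(-5\right) 1\right)^{\frac{3}{2}}\right) = -41 - 92 \left(2 + \left(-5\right)^{\frac{3}{2}}\right) = -41 - 92 \left(2 - 5 i \sqrt{5}\right) = -41 - \left(184 - 460 i \sqrt{5}\right) = -225 + 460 i \sqrt{5}$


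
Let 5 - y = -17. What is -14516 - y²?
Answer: -15000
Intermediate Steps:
y = 22 (y = 5 - 1*(-17) = 5 + 17 = 22)
-14516 - y² = -14516 - 1*22² = -14516 - 1*484 = -14516 - 484 = -15000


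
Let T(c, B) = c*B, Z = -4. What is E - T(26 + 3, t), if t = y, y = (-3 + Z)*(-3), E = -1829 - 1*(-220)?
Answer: -2218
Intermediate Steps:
E = -1609 (E = -1829 + 220 = -1609)
y = 21 (y = (-3 - 4)*(-3) = -7*(-3) = 21)
t = 21
T(c, B) = B*c
E - T(26 + 3, t) = -1609 - 21*(26 + 3) = -1609 - 21*29 = -1609 - 1*609 = -1609 - 609 = -2218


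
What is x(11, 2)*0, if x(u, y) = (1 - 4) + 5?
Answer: 0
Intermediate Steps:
x(u, y) = 2 (x(u, y) = -3 + 5 = 2)
x(11, 2)*0 = 2*0 = 0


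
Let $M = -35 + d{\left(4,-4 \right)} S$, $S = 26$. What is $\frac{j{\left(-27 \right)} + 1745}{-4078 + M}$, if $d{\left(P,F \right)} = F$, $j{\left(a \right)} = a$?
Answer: $- \frac{1718}{4217} \approx -0.4074$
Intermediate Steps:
$M = -139$ ($M = -35 - 104 = -139$)
$\frac{j{\left(-27 \right)} + 1745}{-4078 + M} = \frac{-27 + 1745}{-4078 - 139} = \frac{1718}{-4217} = 1718 \left(- \frac{1}{4217}\right) = - \frac{1718}{4217}$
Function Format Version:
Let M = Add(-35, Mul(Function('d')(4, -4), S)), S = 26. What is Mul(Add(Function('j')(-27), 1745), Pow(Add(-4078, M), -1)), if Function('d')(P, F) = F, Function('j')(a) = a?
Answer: Rational(-1718, 4217) ≈ -0.40740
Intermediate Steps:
M = -139 (M = Add(-35, Mul(-4, 26)) = Add(-35, -104) = -139)
Mul(Add(Function('j')(-27), 1745), Pow(Add(-4078, M), -1)) = Mul(Add(-27, 1745), Pow(Add(-4078, -139), -1)) = Mul(1718, Pow(-4217, -1)) = Mul(1718, Rational(-1, 4217)) = Rational(-1718, 4217)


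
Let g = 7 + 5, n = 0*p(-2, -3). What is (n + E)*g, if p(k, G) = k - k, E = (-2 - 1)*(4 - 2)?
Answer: -72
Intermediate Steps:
E = -6 (E = -3*2 = -6)
p(k, G) = 0
n = 0 (n = 0*0 = 0)
g = 12
(n + E)*g = (0 - 6)*12 = -6*12 = -72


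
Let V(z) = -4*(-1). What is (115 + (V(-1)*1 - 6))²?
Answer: 12769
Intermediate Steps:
V(z) = 4
(115 + (V(-1)*1 - 6))² = (115 + (4*1 - 6))² = (115 + (4 - 6))² = (115 - 2)² = 113² = 12769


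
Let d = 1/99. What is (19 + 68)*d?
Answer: 29/33 ≈ 0.87879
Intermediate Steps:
d = 1/99 ≈ 0.010101
(19 + 68)*d = (19 + 68)*(1/99) = 87*(1/99) = 29/33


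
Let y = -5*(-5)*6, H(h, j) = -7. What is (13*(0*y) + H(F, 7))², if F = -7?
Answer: 49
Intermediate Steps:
y = 150 (y = 25*6 = 150)
(13*(0*y) + H(F, 7))² = (13*(0*150) - 7)² = (13*0 - 7)² = (0 - 7)² = (-7)² = 49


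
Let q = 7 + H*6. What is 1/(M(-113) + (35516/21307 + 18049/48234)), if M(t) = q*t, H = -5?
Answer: 79055526/205626669673 ≈ 0.00038446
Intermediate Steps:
q = -23 (q = 7 - 5*6 = 7 - 30 = -23)
M(t) = -23*t
1/(M(-113) + (35516/21307 + 18049/48234)) = 1/(-23*(-113) + (35516/21307 + 18049/48234)) = 1/(2599 + (35516*(1/21307) + 18049*(1/48234))) = 1/(2599 + (2732/1639 + 18049/48234)) = 1/(2599 + 161357599/79055526) = 1/(205626669673/79055526) = 79055526/205626669673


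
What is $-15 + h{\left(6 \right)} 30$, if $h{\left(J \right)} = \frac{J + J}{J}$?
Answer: $45$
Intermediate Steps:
$h{\left(J \right)} = 2$ ($h{\left(J \right)} = \frac{2 J}{J} = 2$)
$-15 + h{\left(6 \right)} 30 = -15 + 2 \cdot 30 = -15 + 60 = 45$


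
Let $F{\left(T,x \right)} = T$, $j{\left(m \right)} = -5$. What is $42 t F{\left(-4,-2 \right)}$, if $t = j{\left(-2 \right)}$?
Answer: $840$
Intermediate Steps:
$t = -5$
$42 t F{\left(-4,-2 \right)} = 42 \left(-5\right) \left(-4\right) = \left(-210\right) \left(-4\right) = 840$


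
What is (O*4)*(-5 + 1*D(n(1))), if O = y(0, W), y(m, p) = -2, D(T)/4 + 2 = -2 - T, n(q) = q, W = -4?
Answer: 200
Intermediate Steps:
D(T) = -16 - 4*T (D(T) = -8 + 4*(-2 - T) = -8 + (-8 - 4*T) = -16 - 4*T)
O = -2
(O*4)*(-5 + 1*D(n(1))) = (-2*4)*(-5 + 1*(-16 - 4*1)) = -8*(-5 + 1*(-16 - 4)) = -8*(-5 + 1*(-20)) = -8*(-5 - 20) = -8*(-25) = 200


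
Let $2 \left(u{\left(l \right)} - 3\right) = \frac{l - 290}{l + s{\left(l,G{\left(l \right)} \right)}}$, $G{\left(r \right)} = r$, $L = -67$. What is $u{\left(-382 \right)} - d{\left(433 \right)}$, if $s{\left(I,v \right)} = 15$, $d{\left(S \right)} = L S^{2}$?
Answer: $\frac{4610168458}{367} \approx 1.2562 \cdot 10^{7}$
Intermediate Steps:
$d{\left(S \right)} = - 67 S^{2}$
$u{\left(l \right)} = 3 + \frac{-290 + l}{2 \left(15 + l\right)}$ ($u{\left(l \right)} = 3 + \frac{\left(l - 290\right) \frac{1}{l + 15}}{2} = 3 + \frac{\left(-290 + l\right) \frac{1}{15 + l}}{2} = 3 + \frac{\frac{1}{15 + l} \left(-290 + l\right)}{2} = 3 + \frac{-290 + l}{2 \left(15 + l\right)}$)
$u{\left(-382 \right)} - d{\left(433 \right)} = \frac{-200 + 7 \left(-382\right)}{2 \left(15 - 382\right)} - - 67 \cdot 433^{2} = \frac{-200 - 2674}{2 \left(-367\right)} - \left(-67\right) 187489 = \frac{1}{2} \left(- \frac{1}{367}\right) \left(-2874\right) - -12561763 = \frac{1437}{367} + 12561763 = \frac{4610168458}{367}$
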